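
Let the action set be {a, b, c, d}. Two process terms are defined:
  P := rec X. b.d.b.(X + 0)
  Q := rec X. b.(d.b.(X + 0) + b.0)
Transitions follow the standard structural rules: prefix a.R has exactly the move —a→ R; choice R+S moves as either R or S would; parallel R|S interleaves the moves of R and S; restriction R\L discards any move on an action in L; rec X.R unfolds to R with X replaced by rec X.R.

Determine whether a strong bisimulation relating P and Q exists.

NO

LTS(P): 4 reachable states
  m0 = rec X. b.d.b.(X + 0) has moves —b→ m1
  m1 = d.b.((rec X. b.d.b.(X + 0)) + 0) has moves —d→ m2
  m2 = b.((rec X. b.d.b.(X + 0)) + 0) has moves —b→ m3
  m3 = (rec X. b.d.b.(X + 0)) + 0 has moves —b→ m1
LTS(Q): 5 reachable states
  n0 = rec X. b.(d.b.(X + 0) + b.0) has moves —b→ n1
  n1 = d.b.((rec X. b.(d.b.(X + 0) + b.0)) + 0) + b.0 has moves —b→ n2, —d→ n3
  n2 = 0 has moves (no moves)
  n3 = b.((rec X. b.(d.b.(X + 0) + b.0)) + 0) has moves —b→ n4
  n4 = (rec X. b.(d.b.(X + 0) + b.0)) + 0 has moves —b→ n1
Partition-refinement fixed point:
  B0 = {m0, m3}
  B1 = {m1}
  B2 = {m2}
  B3 = {n0, n4}
  B4 = {n1}
  B5 = {n3}
  B6 = {n2}
m0 ∈ B0, n0 ∈ B3 → different blocks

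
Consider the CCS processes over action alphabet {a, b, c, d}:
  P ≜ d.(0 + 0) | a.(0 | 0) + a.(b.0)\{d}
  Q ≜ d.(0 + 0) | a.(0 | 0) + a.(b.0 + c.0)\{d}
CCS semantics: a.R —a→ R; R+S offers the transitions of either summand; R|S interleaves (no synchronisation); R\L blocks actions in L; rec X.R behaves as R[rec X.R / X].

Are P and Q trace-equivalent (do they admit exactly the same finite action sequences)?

P's transition system — 6 states:
  s0 = d.(0 + 0) | a.(0 | 0) + a.(b.0)\{d} | —a→ s1, —a→ s2, —d→ s3
  s1 = (b.0)\{d} | —b→ s4
  s2 = d.(0 + 0) | (0 | 0) | —d→ s5
  s3 = (0 + 0) | a.(0 | 0) | —a→ s5
  s4 = 0\{d} | stopped
  s5 = (0 + 0) | (0 | 0) | stopped
Q's transition system — 6 states:
  t0 = d.(0 + 0) | a.(0 | 0) + a.(b.0 + c.0)\{d} | —a→ t1, —a→ t2, —d→ t3
  t1 = (b.0 + c.0)\{d} | —b→ t4, —c→ t4
  t2 = d.(0 + 0) | (0 | 0) | —d→ t5
  t3 = (0 + 0) | a.(0 | 0) | —a→ t5
  t4 = 0\{d} | stopped
  t5 = (0 + 0) | (0 | 0) | stopped
Run σ = ⟨ac⟩ on Q: start {t0}
  [1] a ⇒ {t1, t2}
  [2] c ⇒ {t4}
  Q completes σ.
Run σ = ⟨ac⟩ on P: start {s0}
  [1] a ⇒ {s1, s2}
  [2] c ⇒ ∅ (P stuck)

trace-distinct — witness ⟨ac⟩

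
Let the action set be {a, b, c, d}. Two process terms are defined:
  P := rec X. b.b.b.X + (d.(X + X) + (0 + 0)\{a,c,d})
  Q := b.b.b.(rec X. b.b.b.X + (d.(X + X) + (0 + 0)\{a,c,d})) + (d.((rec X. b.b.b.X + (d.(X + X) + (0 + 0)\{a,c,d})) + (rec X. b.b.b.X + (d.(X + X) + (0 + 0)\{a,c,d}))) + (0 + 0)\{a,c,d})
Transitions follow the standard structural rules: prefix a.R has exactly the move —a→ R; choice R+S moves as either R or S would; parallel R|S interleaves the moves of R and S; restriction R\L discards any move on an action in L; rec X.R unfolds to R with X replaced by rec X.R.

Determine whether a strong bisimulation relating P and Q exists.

P's transition system — 4 states:
  m0 = rec X. b.b.b.X + (d.(X + X) + (0 + 0)\{a,c,d}) | —b→ m1, —d→ m2
  m1 = b.b.(rec X. b.b.b.X + (d.(X + X) + (0 + 0)\{a,c,d})) | —b→ m3
  m2 = (rec X. b.b.b.X + (d.(X + X) + (0 + 0)\{a,c,d})) + (rec X. b.b.b.X + (d.(X + X) + (0 + 0)\{a,c,d})) | —b→ m1, —d→ m2
  m3 = b.(rec X. b.b.b.X + (d.(X + X) + (0 + 0)\{a,c,d})) | —b→ m0
Q's transition system — 5 states:
  n0 = b.b.b.(rec X. b.b.b.X + (d.(X + X) + (0 + 0)\{a,c,d})) + (d.((rec X. b.b.b.X + (d.(X + X) + (0 + 0)\{a,c,d})) + (rec X. b.b.b.X + (d.(X + X) + (0 + 0)\{a,c,d}))) + (0 + 0)\{a,c,d}) | —b→ n1, —d→ n2
  n1 = b.b.(rec X. b.b.b.X + (d.(X + X) + (0 + 0)\{a,c,d})) | —b→ n3
  n2 = (rec X. b.b.b.X + (d.(X + X) + (0 + 0)\{a,c,d})) + (rec X. b.b.b.X + (d.(X + X) + (0 + 0)\{a,c,d})) | —b→ n1, —d→ n2
  n3 = b.(rec X. b.b.b.X + (d.(X + X) + (0 + 0)\{a,c,d})) | —b→ n4
  n4 = rec X. b.b.b.X + (d.(X + X) + (0 + 0)\{a,c,d}) | —b→ n1, —d→ n2
Bisimilarity quotient blocks:
  B0 = {m0, m2, n0, n2, n4}
  B1 = {m1, n1}
  B2 = {m3, n3}
m0 ∈ B0, n0 ∈ B0 → same block

YES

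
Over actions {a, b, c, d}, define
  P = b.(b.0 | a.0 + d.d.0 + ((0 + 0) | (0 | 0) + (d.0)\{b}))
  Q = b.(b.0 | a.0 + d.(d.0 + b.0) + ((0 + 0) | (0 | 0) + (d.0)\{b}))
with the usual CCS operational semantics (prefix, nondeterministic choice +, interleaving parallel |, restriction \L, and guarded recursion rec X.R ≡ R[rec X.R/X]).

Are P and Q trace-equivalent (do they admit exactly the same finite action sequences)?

P's transition system — 8 states:
  s0 = b.(b.0 | a.0 + d.d.0 + ((0 + 0) | (0 | 0) + (d.0)\{b})) :: --b--▸ s1
  s1 = b.0 | a.0 + d.d.0 + ((0 + 0) | (0 | 0) + (d.0)\{b}) :: --a--▸ s2, --b--▸ s3, --d--▸ s4, --d--▸ s5
  s2 = b.0 | 0 :: --b--▸ s6
  s3 = 0 | a.0 :: --a--▸ s6
  s4 = 0\{b} :: stopped
  s5 = d.0 :: --d--▸ s7
  s6 = 0 | 0 :: stopped
  s7 = 0 :: stopped
Q's transition system — 8 states:
  t0 = b.(b.0 | a.0 + d.(d.0 + b.0) + ((0 + 0) | (0 | 0) + (d.0)\{b})) :: --b--▸ t1
  t1 = b.0 | a.0 + d.(d.0 + b.0) + ((0 + 0) | (0 | 0) + (d.0)\{b}) :: --a--▸ t2, --b--▸ t3, --d--▸ t4, --d--▸ t5
  t2 = b.0 | 0 :: --b--▸ t6
  t3 = 0 | a.0 :: --a--▸ t6
  t4 = 0\{b} :: stopped
  t5 = d.0 + b.0 :: --b--▸ t7, --d--▸ t7
  t6 = 0 | 0 :: stopped
  t7 = 0 :: stopped
Executing bdb from Q (initial set {t0}):
  [1] b ⇒ {t1}
  [2] d ⇒ {t4, t5}
  [3] b ⇒ {t7}
  Q completes σ.
Executing bdb from P (initial set {s0}):
  [1] b ⇒ {s1}
  [2] d ⇒ {s4, s5}
  [3] b ⇒ no successor for P

NO — witness ⟨bdb⟩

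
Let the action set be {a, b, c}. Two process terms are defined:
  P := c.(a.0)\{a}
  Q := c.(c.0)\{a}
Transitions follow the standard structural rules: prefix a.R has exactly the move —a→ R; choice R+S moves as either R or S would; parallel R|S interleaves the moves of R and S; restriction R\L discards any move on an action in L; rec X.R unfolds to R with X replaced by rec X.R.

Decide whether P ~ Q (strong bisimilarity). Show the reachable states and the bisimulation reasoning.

P's transition system — 2 states:
  u0 = c.(a.0)\{a} has moves —c→ u1
  u1 = (a.0)\{a} has moves stopped
Q's transition system — 3 states:
  v0 = c.(c.0)\{a} has moves —c→ v1
  v1 = (c.0)\{a} has moves —c→ v2
  v2 = 0\{a} has moves stopped
Coarsest stable partition (strong bisimilarity classes):
  B0 = {u0, v1}
  B1 = {u1, v2}
  B2 = {v0}
u0 ∈ B0, v0 ∈ B2 → different blocks

P ≁ Q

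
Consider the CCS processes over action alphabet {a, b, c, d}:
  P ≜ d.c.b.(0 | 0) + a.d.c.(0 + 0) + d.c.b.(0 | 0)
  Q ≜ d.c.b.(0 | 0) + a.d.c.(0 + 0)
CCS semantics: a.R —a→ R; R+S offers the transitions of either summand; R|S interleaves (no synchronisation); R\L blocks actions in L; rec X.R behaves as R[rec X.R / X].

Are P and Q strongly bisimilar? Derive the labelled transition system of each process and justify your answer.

P's transition system — 7 states:
  s0 = d.c.b.(0 | 0) + a.d.c.(0 + 0) + d.c.b.(0 | 0) | -a-> s1, -d-> s2
  s1 = d.c.(0 + 0) | -d-> s3
  s2 = c.b.(0 | 0) | -c-> s4
  s3 = c.(0 + 0) | -c-> s5
  s4 = b.(0 | 0) | -b-> s6
  s5 = 0 + 0 | ∅
  s6 = 0 | 0 | ∅
Q's transition system — 7 states:
  t0 = d.c.b.(0 | 0) + a.d.c.(0 + 0) | -a-> t1, -d-> t2
  t1 = d.c.(0 + 0) | -d-> t3
  t2 = c.b.(0 | 0) | -c-> t4
  t3 = c.(0 + 0) | -c-> t5
  t4 = b.(0 | 0) | -b-> t6
  t5 = 0 + 0 | ∅
  t6 = 0 | 0 | ∅
Bisimilarity quotient blocks:
  B0 = {s0, t0}
  B1 = {s2, t2}
  B2 = {s4, t4}
  B3 = {s5, s6, t5, t6}
  B4 = {s1, t1}
  B5 = {s3, t3}
s0 ∈ B0, t0 ∈ B0 → same block

P ~ Q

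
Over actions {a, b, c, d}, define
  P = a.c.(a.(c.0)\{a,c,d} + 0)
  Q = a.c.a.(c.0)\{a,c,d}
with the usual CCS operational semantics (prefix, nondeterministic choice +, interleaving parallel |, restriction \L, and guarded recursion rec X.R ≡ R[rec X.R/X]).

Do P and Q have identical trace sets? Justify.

YES

Reachable graph of P (4 states):
  u0 = a.c.(a.(c.0)\{a,c,d} + 0) | ··a··> u1
  u1 = c.(a.(c.0)\{a,c,d} + 0) | ··c··> u2
  u2 = a.(c.0)\{a,c,d} + 0 | ··a··> u3
  u3 = (c.0)\{a,c,d} | (no moves)
Reachable graph of Q (4 states):
  v0 = a.c.a.(c.0)\{a,c,d} | ··a··> v1
  v1 = c.a.(c.0)\{a,c,d} | ··c··> v2
  v2 = a.(c.0)\{a,c,d} | ··a··> v3
  v3 = (c.0)\{a,c,d} | (no moves)
Coarsest stable partition (strong bisimilarity classes):
  B0 = {u0, v0}
  B1 = {u1, v1}
  B2 = {u2, v2}
  B3 = {u3, v3}
u0 ∈ B0, v0 ∈ B0 → same block
Bisimilar ⇒ trace-equivalent.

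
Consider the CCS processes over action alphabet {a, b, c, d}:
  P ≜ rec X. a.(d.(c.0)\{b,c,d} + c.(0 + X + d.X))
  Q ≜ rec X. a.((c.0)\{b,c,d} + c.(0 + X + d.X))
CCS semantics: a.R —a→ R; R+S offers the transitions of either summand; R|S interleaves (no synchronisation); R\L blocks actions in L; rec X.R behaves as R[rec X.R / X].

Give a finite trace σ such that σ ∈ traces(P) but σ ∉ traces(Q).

ad

LTS(P): 4 reachable states
  m0 = rec X. a.(d.(c.0)\{b,c,d} + c.(0 + X + d.X)) :: --a--▸ m1
  m1 = d.(c.0)\{b,c,d} + c.(0 + (rec X. a.(d.(c.0)\{b,c,d} + c.(0 + X + d.X))) + d.(rec X. a.(d.(c.0)\{b,c,d} + c.(0 + X + d.X)))) :: --c--▸ m2, --d--▸ m3
  m2 = 0 + (rec X. a.(d.(c.0)\{b,c,d} + c.(0 + X + d.X))) + d.(rec X. a.(d.(c.0)\{b,c,d} + c.(0 + X + d.X))) :: --a--▸ m1, --d--▸ m0
  m3 = (c.0)\{b,c,d} :: (no moves)
LTS(Q): 3 reachable states
  n0 = rec X. a.((c.0)\{b,c,d} + c.(0 + X + d.X)) :: --a--▸ n1
  n1 = (c.0)\{b,c,d} + c.(0 + (rec X. a.((c.0)\{b,c,d} + c.(0 + X + d.X))) + d.(rec X. a.((c.0)\{b,c,d} + c.(0 + X + d.X)))) :: --c--▸ n2
  n2 = 0 + (rec X. a.((c.0)\{b,c,d} + c.(0 + X + d.X))) + d.(rec X. a.((c.0)\{b,c,d} + c.(0 + X + d.X))) :: --a--▸ n1, --d--▸ n0
Trace ⟨ad⟩ through P, begin at {m0}:
  step 1 (a): {m1}
  step 2 (d): {m3}
  — P admits the full trace.
Trace ⟨ad⟩ through Q, begin at {n0}:
  step 1 (a): {n1}
  step 2 (d): ∅  — Q cannot continue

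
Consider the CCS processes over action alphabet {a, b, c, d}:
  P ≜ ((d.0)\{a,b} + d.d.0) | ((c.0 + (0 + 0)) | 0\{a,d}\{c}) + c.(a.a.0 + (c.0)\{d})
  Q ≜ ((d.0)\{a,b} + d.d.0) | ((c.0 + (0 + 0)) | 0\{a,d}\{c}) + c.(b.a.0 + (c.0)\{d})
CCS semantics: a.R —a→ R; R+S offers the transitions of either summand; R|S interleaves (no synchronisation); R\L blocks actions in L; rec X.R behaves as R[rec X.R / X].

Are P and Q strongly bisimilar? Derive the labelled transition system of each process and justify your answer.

P's transition system — 12 states:
  p0 = ((d.0)\{a,b} + d.d.0) | ((c.0 + (0 + 0)) | 0\{a,d}\{c}) + c.(a.a.0 + (c.0)\{d}) has moves =c=> p1, =c=> p2, =d=> p3, =d=> p4
  p1 = ((d.0)\{a,b} + d.d.0) | (0 | 0\{a,d}\{c}) has moves =d=> p5, =d=> p6
  p2 = a.a.0 + (c.0)\{d} has moves =a=> p7, =c=> p8
  p3 = 0\{a,b} | ((c.0 + (0 + 0)) | 0\{a,d}\{c}) has moves =c=> p5
  p4 = d.0 | ((c.0 + (0 + 0)) | 0\{a,d}\{c}) has moves =c=> p6, =d=> p9
  p5 = 0\{a,b} | (0 | 0\{a,d}\{c}) has moves stopped
  p6 = d.0 | (0 | 0\{a,d}\{c}) has moves =d=> p10
  p7 = a.0 has moves =a=> p11
  p8 = 0\{d} has moves stopped
  p9 = 0 | ((c.0 + (0 + 0)) | 0\{a,d}\{c}) has moves =c=> p10
  p10 = 0 | (0 | 0\{a,d}\{c}) has moves stopped
  p11 = 0 has moves stopped
Q's transition system — 12 states:
  q0 = ((d.0)\{a,b} + d.d.0) | ((c.0 + (0 + 0)) | 0\{a,d}\{c}) + c.(b.a.0 + (c.0)\{d}) has moves =c=> q1, =c=> q2, =d=> q3, =d=> q4
  q1 = ((d.0)\{a,b} + d.d.0) | (0 | 0\{a,d}\{c}) has moves =d=> q5, =d=> q6
  q2 = b.a.0 + (c.0)\{d} has moves =b=> q7, =c=> q8
  q3 = 0\{a,b} | ((c.0 + (0 + 0)) | 0\{a,d}\{c}) has moves =c=> q5
  q4 = d.0 | ((c.0 + (0 + 0)) | 0\{a,d}\{c}) has moves =c=> q6, =d=> q9
  q5 = 0\{a,b} | (0 | 0\{a,d}\{c}) has moves stopped
  q6 = d.0 | (0 | 0\{a,d}\{c}) has moves =d=> q10
  q7 = a.0 has moves =a=> q11
  q8 = 0\{d} has moves stopped
  q9 = 0 | ((c.0 + (0 + 0)) | 0\{a,d}\{c}) has moves =c=> q10
  q10 = 0 | (0 | 0\{a,d}\{c}) has moves stopped
  q11 = 0 has moves stopped
Bisimilarity quotient blocks:
  B0 = {p0}
  B1 = {p3, p9, q3, q9}
  B2 = {p10, p11, p5, p8, q10, q11, q5, q8}
  B3 = {p4, q4}
  B4 = {p6, q6}
  B5 = {p1, q1}
  B6 = {p2}
  B7 = {p7, q7}
  B8 = {q0}
  B9 = {q2}
p0 ∈ B0, q0 ∈ B8 → different blocks

P ≁ Q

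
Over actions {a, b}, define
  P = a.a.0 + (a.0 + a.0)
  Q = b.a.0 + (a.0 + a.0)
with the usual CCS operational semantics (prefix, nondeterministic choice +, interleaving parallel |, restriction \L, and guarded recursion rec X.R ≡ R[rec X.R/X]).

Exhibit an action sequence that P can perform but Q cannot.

aa

LTS(P): 3 reachable states
  s0 = a.a.0 + (a.0 + a.0) has moves ··a··> s1, ··a··> s2
  s1 = 0 has moves deadlocked
  s2 = a.0 has moves ··a··> s1
LTS(Q): 3 reachable states
  t0 = b.a.0 + (a.0 + a.0) has moves ··a··> t1, ··b··> t2
  t1 = 0 has moves deadlocked
  t2 = a.0 has moves ··a··> t1
Run σ = ⟨aa⟩ on P: start {s0}
  step 1 (a): {s1, s2}
  step 2 (a): {s1}
  P completes σ.
Run σ = ⟨aa⟩ on Q: start {t0}
  step 1 (a): {t1}
  step 2 (a): no successor for Q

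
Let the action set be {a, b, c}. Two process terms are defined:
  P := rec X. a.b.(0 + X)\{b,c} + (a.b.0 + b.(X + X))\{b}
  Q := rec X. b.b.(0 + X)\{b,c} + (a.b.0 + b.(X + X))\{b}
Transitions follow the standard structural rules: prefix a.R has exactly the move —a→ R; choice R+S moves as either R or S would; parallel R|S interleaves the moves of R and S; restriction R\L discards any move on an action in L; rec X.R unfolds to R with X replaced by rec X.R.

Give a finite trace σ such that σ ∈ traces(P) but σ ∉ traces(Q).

Reachable graph of P (6 states):
  m0 = rec X. a.b.(0 + X)\{b,c} + (a.b.0 + b.(X + X))\{b} :: -a-> m1, -a-> m2
  m1 = (b.0)\{b} :: ·
  m2 = b.(0 + (rec X. a.b.(0 + X)\{b,c} + (a.b.0 + b.(X + X))\{b}))\{b,c} :: -b-> m3
  m3 = (0 + (rec X. a.b.(0 + X)\{b,c} + (a.b.0 + b.(X + X))\{b}))\{b,c} :: -a-> m4, -a-> m5
  m4 = (b.(0 + (rec X. a.b.(0 + X)\{b,c} + (a.b.0 + b.(X + X))\{b}))\{b,c})\{b,c} :: ·
  m5 = (b.0)\{b}\{b,c} :: ·
Reachable graph of Q (5 states):
  n0 = rec X. b.b.(0 + X)\{b,c} + (a.b.0 + b.(X + X))\{b} :: -a-> n1, -b-> n2
  n1 = (b.0)\{b} :: ·
  n2 = b.(0 + (rec X. b.b.(0 + X)\{b,c} + (a.b.0 + b.(X + X))\{b}))\{b,c} :: -b-> n3
  n3 = (0 + (rec X. b.b.(0 + X)\{b,c} + (a.b.0 + b.(X + X))\{b}))\{b,c} :: -a-> n4
  n4 = (b.0)\{b}\{b,c} :: ·
Trace ⟨ab⟩ through P, begin at {m0}:
  after a @ step 1: {m1, m2}
  after b @ step 2: {m3}
  P completes σ.
Trace ⟨ab⟩ through Q, begin at {n0}:
  after a @ step 1: {n1}
  after b @ step 2: ∅ (Q stuck)

ab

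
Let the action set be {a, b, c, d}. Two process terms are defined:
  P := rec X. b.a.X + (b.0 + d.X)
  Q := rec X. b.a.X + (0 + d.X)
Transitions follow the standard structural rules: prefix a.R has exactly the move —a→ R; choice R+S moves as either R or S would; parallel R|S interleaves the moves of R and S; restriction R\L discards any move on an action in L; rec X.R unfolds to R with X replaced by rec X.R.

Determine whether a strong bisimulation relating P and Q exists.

Reachable graph of P (3 states):
  p0 = rec X. b.a.X + (b.0 + d.X) → --b--▸ p1, --b--▸ p2, --d--▸ p0
  p1 = 0 → deadlocked
  p2 = a.(rec X. b.a.X + (b.0 + d.X)) → --a--▸ p0
Reachable graph of Q (2 states):
  q0 = rec X. b.a.X + (0 + d.X) → --b--▸ q1, --d--▸ q0
  q1 = a.(rec X. b.a.X + (0 + d.X)) → --a--▸ q0
Bisimilarity quotient blocks:
  B0 = {p0}
  B1 = {p2}
  B2 = {p1}
  B3 = {q0}
  B4 = {q1}
p0 ∈ B0, q0 ∈ B3 → different blocks

P ≁ Q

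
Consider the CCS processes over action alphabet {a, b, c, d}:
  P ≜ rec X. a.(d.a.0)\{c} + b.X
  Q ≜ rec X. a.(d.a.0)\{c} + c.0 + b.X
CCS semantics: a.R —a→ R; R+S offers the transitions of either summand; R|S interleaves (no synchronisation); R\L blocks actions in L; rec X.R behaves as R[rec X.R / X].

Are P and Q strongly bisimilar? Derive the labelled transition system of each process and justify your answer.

Reachable graph of P (4 states):
  m0 = rec X. a.(d.a.0)\{c} + b.X has moves --a--▸ m1, --b--▸ m0
  m1 = (d.a.0)\{c} has moves --d--▸ m2
  m2 = (a.0)\{c} has moves --a--▸ m3
  m3 = 0\{c} has moves ∅
Reachable graph of Q (5 states):
  n0 = rec X. a.(d.a.0)\{c} + c.0 + b.X has moves --a--▸ n1, --b--▸ n0, --c--▸ n2
  n1 = (d.a.0)\{c} has moves --d--▸ n3
  n2 = 0 has moves ∅
  n3 = (a.0)\{c} has moves --a--▸ n4
  n4 = 0\{c} has moves ∅
Partition-refinement fixed point:
  B0 = {m0}
  B1 = {m1, n1}
  B2 = {m2, n3}
  B3 = {m3, n2, n4}
  B4 = {n0}
m0 ∈ B0, n0 ∈ B4 → different blocks

P ≁ Q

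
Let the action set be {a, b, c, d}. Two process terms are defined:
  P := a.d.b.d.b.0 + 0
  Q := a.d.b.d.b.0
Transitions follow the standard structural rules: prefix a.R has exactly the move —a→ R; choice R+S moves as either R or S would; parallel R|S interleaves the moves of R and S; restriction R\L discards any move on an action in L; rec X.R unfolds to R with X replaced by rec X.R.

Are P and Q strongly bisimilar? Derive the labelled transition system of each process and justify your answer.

YES

LTS(P): 6 reachable states
  m0 = a.d.b.d.b.0 + 0 → -a-> m1
  m1 = d.b.d.b.0 → -d-> m2
  m2 = b.d.b.0 → -b-> m3
  m3 = d.b.0 → -d-> m4
  m4 = b.0 → -b-> m5
  m5 = 0 → ∅
LTS(Q): 6 reachable states
  n0 = a.d.b.d.b.0 → -a-> n1
  n1 = d.b.d.b.0 → -d-> n2
  n2 = b.d.b.0 → -b-> n3
  n3 = d.b.0 → -d-> n4
  n4 = b.0 → -b-> n5
  n5 = 0 → ∅
Bisimilarity quotient blocks:
  B0 = {m0, n0}
  B1 = {m1, n1}
  B2 = {m2, n2}
  B3 = {m3, n3}
  B4 = {m4, n4}
  B5 = {m5, n5}
m0 ∈ B0, n0 ∈ B0 → same block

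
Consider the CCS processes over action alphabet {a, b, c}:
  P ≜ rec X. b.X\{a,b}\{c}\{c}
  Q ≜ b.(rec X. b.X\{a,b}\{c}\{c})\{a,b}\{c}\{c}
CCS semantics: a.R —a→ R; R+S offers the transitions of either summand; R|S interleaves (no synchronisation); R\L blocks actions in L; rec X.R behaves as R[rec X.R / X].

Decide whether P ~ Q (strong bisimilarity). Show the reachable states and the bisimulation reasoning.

P ~ Q

Reachable graph of P (2 states):
  s0 = rec X. b.X\{a,b}\{c}\{c} has moves =b=> s1
  s1 = (rec X. b.X\{a,b}\{c}\{c})\{a,b}\{c}\{c} has moves (no moves)
Reachable graph of Q (2 states):
  t0 = b.(rec X. b.X\{a,b}\{c}\{c})\{a,b}\{c}\{c} has moves =b=> t1
  t1 = (rec X. b.X\{a,b}\{c}\{c})\{a,b}\{c}\{c} has moves (no moves)
Partition-refinement fixed point:
  B0 = {s0, t0}
  B1 = {s1, t1}
s0 ∈ B0, t0 ∈ B0 → same block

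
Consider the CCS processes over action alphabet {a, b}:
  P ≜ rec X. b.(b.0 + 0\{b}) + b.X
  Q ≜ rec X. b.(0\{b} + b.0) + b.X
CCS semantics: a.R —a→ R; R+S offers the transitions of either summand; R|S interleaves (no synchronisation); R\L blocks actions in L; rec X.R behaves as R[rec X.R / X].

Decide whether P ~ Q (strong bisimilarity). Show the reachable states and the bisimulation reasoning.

bisimilar

P's transition system — 3 states:
  s0 = rec X. b.(b.0 + 0\{b}) + b.X | =b=> s0, =b=> s1
  s1 = b.0 + 0\{b} | =b=> s2
  s2 = 0 | deadlocked
Q's transition system — 3 states:
  t0 = rec X. b.(0\{b} + b.0) + b.X | =b=> t0, =b=> t1
  t1 = 0\{b} + b.0 | =b=> t2
  t2 = 0 | deadlocked
Coarsest stable partition (strong bisimilarity classes):
  B0 = {s0, t0}
  B1 = {s1, t1}
  B2 = {s2, t2}
s0 ∈ B0, t0 ∈ B0 → same block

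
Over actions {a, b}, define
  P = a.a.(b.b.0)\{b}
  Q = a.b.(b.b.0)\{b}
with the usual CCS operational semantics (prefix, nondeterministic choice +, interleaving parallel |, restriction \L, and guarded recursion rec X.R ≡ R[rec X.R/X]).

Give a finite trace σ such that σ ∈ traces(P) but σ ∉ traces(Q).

aa

Reachable graph of P (3 states):
  m0 = a.a.(b.b.0)\{b} → ··a··> m1
  m1 = a.(b.b.0)\{b} → ··a··> m2
  m2 = (b.b.0)\{b} → ∅
Reachable graph of Q (3 states):
  n0 = a.b.(b.b.0)\{b} → ··a··> n1
  n1 = b.(b.b.0)\{b} → ··b··> n2
  n2 = (b.b.0)\{b} → ∅
Trace ⟨aa⟩ through P, begin at {m0}:
  step 1 (a): {m1}
  step 2 (a): {m2}
  — P admits the full trace.
Trace ⟨aa⟩ through Q, begin at {n0}:
  step 1 (a): {n1}
  step 2 (a): ∅ (Q stuck)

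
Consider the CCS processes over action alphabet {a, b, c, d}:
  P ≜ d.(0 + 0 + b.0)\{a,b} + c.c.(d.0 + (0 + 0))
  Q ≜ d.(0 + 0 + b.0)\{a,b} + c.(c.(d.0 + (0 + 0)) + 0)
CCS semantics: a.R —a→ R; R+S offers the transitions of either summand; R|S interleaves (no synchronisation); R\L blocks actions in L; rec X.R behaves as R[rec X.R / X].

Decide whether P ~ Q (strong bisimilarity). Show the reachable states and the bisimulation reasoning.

bisimilar

Reachable graph of P (5 states):
  u0 = d.(0 + 0 + b.0)\{a,b} + c.c.(d.0 + (0 + 0)) :: --c--▸ u1, --d--▸ u2
  u1 = c.(d.0 + (0 + 0)) :: --c--▸ u3
  u2 = (0 + 0 + b.0)\{a,b} :: deadlocked
  u3 = d.0 + (0 + 0) :: --d--▸ u4
  u4 = 0 :: deadlocked
Reachable graph of Q (5 states):
  v0 = d.(0 + 0 + b.0)\{a,b} + c.(c.(d.0 + (0 + 0)) + 0) :: --c--▸ v1, --d--▸ v2
  v1 = c.(d.0 + (0 + 0)) + 0 :: --c--▸ v3
  v2 = (0 + 0 + b.0)\{a,b} :: deadlocked
  v3 = d.0 + (0 + 0) :: --d--▸ v4
  v4 = 0 :: deadlocked
Coarsest stable partition (strong bisimilarity classes):
  B0 = {u0, v0}
  B1 = {u1, v1}
  B2 = {u3, v3}
  B3 = {u2, u4, v2, v4}
u0 ∈ B0, v0 ∈ B0 → same block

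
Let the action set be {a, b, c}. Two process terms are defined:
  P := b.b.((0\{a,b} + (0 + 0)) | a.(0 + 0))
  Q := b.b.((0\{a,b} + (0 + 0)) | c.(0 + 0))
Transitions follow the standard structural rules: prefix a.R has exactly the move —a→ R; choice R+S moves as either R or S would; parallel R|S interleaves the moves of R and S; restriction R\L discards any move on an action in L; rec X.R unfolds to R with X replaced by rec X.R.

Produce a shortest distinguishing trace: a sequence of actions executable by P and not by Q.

Reachable graph of P (4 states):
  m0 = b.b.((0\{a,b} + (0 + 0)) | a.(0 + 0)) :: --b--▸ m1
  m1 = b.((0\{a,b} + (0 + 0)) | a.(0 + 0)) :: --b--▸ m2
  m2 = (0\{a,b} + (0 + 0)) | a.(0 + 0) :: --a--▸ m3
  m3 = (0\{a,b} + (0 + 0)) | (0 + 0) :: deadlocked
Reachable graph of Q (4 states):
  n0 = b.b.((0\{a,b} + (0 + 0)) | c.(0 + 0)) :: --b--▸ n1
  n1 = b.((0\{a,b} + (0 + 0)) | c.(0 + 0)) :: --b--▸ n2
  n2 = (0\{a,b} + (0 + 0)) | c.(0 + 0) :: --c--▸ n3
  n3 = (0\{a,b} + (0 + 0)) | (0 + 0) :: deadlocked
Executing bba from P (initial set {m0}):
  after b @ step 1: {m1}
  after b @ step 2: {m2}
  after a @ step 3: {m3}
  P completes σ.
Executing bba from Q (initial set {n0}):
  after b @ step 1: {n1}
  after b @ step 2: {n2}
  after a @ step 3: ∅ (Q stuck)

bba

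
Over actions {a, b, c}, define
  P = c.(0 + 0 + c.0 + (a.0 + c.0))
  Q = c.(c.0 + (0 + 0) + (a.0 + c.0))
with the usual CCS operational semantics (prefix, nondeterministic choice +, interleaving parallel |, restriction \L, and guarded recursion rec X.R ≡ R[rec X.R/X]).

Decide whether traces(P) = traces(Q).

YES

P's transition system — 3 states:
  s0 = c.(0 + 0 + c.0 + (a.0 + c.0)) :: =c=> s1
  s1 = 0 + 0 + c.0 + (a.0 + c.0) :: =a=> s2, =c=> s2
  s2 = 0 :: deadlocked
Q's transition system — 3 states:
  t0 = c.(c.0 + (0 + 0) + (a.0 + c.0)) :: =c=> t1
  t1 = c.0 + (0 + 0) + (a.0 + c.0) :: =a=> t2, =c=> t2
  t2 = 0 :: deadlocked
Coarsest stable partition (strong bisimilarity classes):
  B0 = {s0, t0}
  B1 = {s1, t1}
  B2 = {s2, t2}
s0 ∈ B0, t0 ∈ B0 → same block
Bisimilar ⇒ trace-equivalent.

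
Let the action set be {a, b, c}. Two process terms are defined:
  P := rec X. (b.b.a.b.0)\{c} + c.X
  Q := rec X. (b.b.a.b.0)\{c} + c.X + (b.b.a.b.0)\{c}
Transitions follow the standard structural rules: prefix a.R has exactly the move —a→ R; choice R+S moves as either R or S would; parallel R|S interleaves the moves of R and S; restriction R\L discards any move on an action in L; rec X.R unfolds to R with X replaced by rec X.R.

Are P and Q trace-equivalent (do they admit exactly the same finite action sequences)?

P's transition system — 5 states:
  s0 = rec X. (b.b.a.b.0)\{c} + c.X :: --b--▸ s1, --c--▸ s0
  s1 = (b.a.b.0)\{c} :: --b--▸ s2
  s2 = (a.b.0)\{c} :: --a--▸ s3
  s3 = (b.0)\{c} :: --b--▸ s4
  s4 = 0\{c} :: deadlocked
Q's transition system — 5 states:
  t0 = rec X. (b.b.a.b.0)\{c} + c.X + (b.b.a.b.0)\{c} :: --b--▸ t1, --c--▸ t0
  t1 = (b.a.b.0)\{c} :: --b--▸ t2
  t2 = (a.b.0)\{c} :: --a--▸ t3
  t3 = (b.0)\{c} :: --b--▸ t4
  t4 = 0\{c} :: deadlocked
Bisimilarity quotient blocks:
  B0 = {s0, t0}
  B1 = {s1, t1}
  B2 = {s2, t2}
  B3 = {s3, t3}
  B4 = {s4, t4}
s0 ∈ B0, t0 ∈ B0 → same block
Bisimilar ⇒ trace-equivalent.

traces(P) = traces(Q)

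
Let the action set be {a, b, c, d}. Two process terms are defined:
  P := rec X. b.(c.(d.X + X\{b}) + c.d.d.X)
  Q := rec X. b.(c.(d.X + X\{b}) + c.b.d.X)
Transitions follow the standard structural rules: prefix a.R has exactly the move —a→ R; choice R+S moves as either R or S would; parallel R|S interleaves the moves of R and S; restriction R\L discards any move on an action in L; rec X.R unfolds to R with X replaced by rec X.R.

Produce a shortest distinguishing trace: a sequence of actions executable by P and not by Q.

bcdd

Reachable graph of P (5 states):
  m0 = rec X. b.(c.(d.X + X\{b}) + c.d.d.X) :: --b--▸ m1
  m1 = c.(d.(rec X. b.(c.(d.X + X\{b}) + c.d.d.X)) + (rec X. b.(c.(d.X + X\{b}) + c.d.d.X))\{b}) + c.d.d.(rec X. b.(c.(d.X + X\{b}) + c.d.d.X)) :: --c--▸ m2, --c--▸ m3
  m2 = d.(rec X. b.(c.(d.X + X\{b}) + c.d.d.X)) + (rec X. b.(c.(d.X + X\{b}) + c.d.d.X))\{b} :: --d--▸ m0
  m3 = d.d.(rec X. b.(c.(d.X + X\{b}) + c.d.d.X)) :: --d--▸ m4
  m4 = d.(rec X. b.(c.(d.X + X\{b}) + c.d.d.X)) :: --d--▸ m0
Reachable graph of Q (5 states):
  n0 = rec X. b.(c.(d.X + X\{b}) + c.b.d.X) :: --b--▸ n1
  n1 = c.(d.(rec X. b.(c.(d.X + X\{b}) + c.b.d.X)) + (rec X. b.(c.(d.X + X\{b}) + c.b.d.X))\{b}) + c.b.d.(rec X. b.(c.(d.X + X\{b}) + c.b.d.X)) :: --c--▸ n2, --c--▸ n3
  n2 = b.d.(rec X. b.(c.(d.X + X\{b}) + c.b.d.X)) :: --b--▸ n4
  n3 = d.(rec X. b.(c.(d.X + X\{b}) + c.b.d.X)) + (rec X. b.(c.(d.X + X\{b}) + c.b.d.X))\{b} :: --d--▸ n0
  n4 = d.(rec X. b.(c.(d.X + X\{b}) + c.b.d.X)) :: --d--▸ n0
Trace ⟨bcdd⟩ through P, begin at {m0}:
  [1] b ⇒ {m1}
  [2] c ⇒ {m2, m3}
  [3] d ⇒ {m0, m4}
  [4] d ⇒ {m0}
  — P admits the full trace.
Trace ⟨bcdd⟩ through Q, begin at {n0}:
  [1] b ⇒ {n1}
  [2] c ⇒ {n2, n3}
  [3] d ⇒ {n0}
  [4] d ⇒ ∅  — Q cannot continue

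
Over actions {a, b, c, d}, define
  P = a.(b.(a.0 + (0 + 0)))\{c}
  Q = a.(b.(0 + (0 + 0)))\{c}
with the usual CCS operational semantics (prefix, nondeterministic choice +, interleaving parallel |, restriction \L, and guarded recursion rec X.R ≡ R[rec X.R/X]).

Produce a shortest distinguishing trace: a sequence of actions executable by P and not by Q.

aba

LTS(P): 4 reachable states
  m0 = a.(b.(a.0 + (0 + 0)))\{c} → -a-> m1
  m1 = (b.(a.0 + (0 + 0)))\{c} → -b-> m2
  m2 = (a.0 + (0 + 0))\{c} → -a-> m3
  m3 = 0\{c} → (no moves)
LTS(Q): 3 reachable states
  n0 = a.(b.(0 + (0 + 0)))\{c} → -a-> n1
  n1 = (b.(0 + (0 + 0)))\{c} → -b-> n2
  n2 = (0 + (0 + 0))\{c} → (no moves)
Run σ = ⟨aba⟩ on P: start {m0}
  step 1 (a): {m1}
  step 2 (b): {m2}
  step 3 (a): {m3}
  ✓ P
Run σ = ⟨aba⟩ on Q: start {n0}
  step 1 (a): {n1}
  step 2 (b): {n2}
  step 3 (a): no successor for Q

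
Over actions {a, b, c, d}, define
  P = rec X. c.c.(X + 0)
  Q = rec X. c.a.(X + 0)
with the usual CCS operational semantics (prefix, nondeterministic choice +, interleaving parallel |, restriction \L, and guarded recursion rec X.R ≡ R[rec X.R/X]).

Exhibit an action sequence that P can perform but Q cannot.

Reachable graph of P (3 states):
  s0 = rec X. c.c.(X + 0) :: =c=> s1
  s1 = c.((rec X. c.c.(X + 0)) + 0) :: =c=> s2
  s2 = (rec X. c.c.(X + 0)) + 0 :: =c=> s1
Reachable graph of Q (3 states):
  t0 = rec X. c.a.(X + 0) :: =c=> t1
  t1 = a.((rec X. c.a.(X + 0)) + 0) :: =a=> t2
  t2 = (rec X. c.a.(X + 0)) + 0 :: =c=> t1
Executing cc from P (initial set {s0}):
  step 1 (c): {s1}
  step 2 (c): {s2}
  P completes σ.
Executing cc from Q (initial set {t0}):
  step 1 (c): {t1}
  step 2 (c): no successor for Q

cc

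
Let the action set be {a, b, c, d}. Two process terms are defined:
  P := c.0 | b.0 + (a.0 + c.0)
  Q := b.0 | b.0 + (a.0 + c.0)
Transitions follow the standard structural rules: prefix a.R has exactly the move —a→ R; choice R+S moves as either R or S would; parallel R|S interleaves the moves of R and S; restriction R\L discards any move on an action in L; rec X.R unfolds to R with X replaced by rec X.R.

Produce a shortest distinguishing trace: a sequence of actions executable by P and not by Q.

bc

LTS(P): 5 reachable states
  u0 = c.0 | b.0 + (a.0 + c.0) → -a-> u1, -b-> u2, -c-> u1, -c-> u3
  u1 = 0 → stopped
  u2 = c.0 | 0 → -c-> u4
  u3 = 0 | b.0 → -b-> u4
  u4 = 0 | 0 → stopped
LTS(Q): 5 reachable states
  v0 = b.0 | b.0 + (a.0 + c.0) → -a-> v1, -b-> v2, -b-> v3, -c-> v1
  v1 = 0 → stopped
  v2 = 0 | b.0 → -b-> v4
  v3 = b.0 | 0 → -b-> v4
  v4 = 0 | 0 → stopped
Trace ⟨bc⟩ through P, begin at {u0}:
  [1] b ⇒ {u2}
  [2] c ⇒ {u4}
  ✓ P
Trace ⟨bc⟩ through Q, begin at {v0}:
  [1] b ⇒ {v2, v3}
  [2] c ⇒ no successor for Q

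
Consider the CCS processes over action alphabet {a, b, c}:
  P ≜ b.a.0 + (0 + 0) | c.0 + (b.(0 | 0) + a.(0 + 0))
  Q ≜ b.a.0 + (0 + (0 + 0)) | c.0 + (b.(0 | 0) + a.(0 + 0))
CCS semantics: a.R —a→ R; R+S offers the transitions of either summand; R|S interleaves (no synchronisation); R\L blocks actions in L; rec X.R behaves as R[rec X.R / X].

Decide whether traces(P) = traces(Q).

Reachable graph of P (6 states):
  p0 = b.a.0 + (0 + 0) | c.0 + (b.(0 | 0) + a.(0 + 0)) :: =a=> p1, =b=> p2, =b=> p3, =c=> p4
  p1 = 0 + 0 :: stopped
  p2 = 0 | 0 :: stopped
  p3 = a.0 :: =a=> p5
  p4 = (0 + 0) | 0 :: stopped
  p5 = 0 :: stopped
Reachable graph of Q (6 states):
  q0 = b.a.0 + (0 + (0 + 0)) | c.0 + (b.(0 | 0) + a.(0 + 0)) :: =a=> q1, =b=> q2, =b=> q3, =c=> q4
  q1 = 0 + 0 :: stopped
  q2 = 0 | 0 :: stopped
  q3 = a.0 :: =a=> q5
  q4 = (0 + (0 + 0)) | 0 :: stopped
  q5 = 0 :: stopped
Coarsest stable partition (strong bisimilarity classes):
  B0 = {p0, q0}
  B1 = {p1, p2, p4, p5, q1, q2, q4, q5}
  B2 = {p3, q3}
p0 ∈ B0, q0 ∈ B0 → same block
Bisimilar ⇒ trace-equivalent.

traces(P) = traces(Q)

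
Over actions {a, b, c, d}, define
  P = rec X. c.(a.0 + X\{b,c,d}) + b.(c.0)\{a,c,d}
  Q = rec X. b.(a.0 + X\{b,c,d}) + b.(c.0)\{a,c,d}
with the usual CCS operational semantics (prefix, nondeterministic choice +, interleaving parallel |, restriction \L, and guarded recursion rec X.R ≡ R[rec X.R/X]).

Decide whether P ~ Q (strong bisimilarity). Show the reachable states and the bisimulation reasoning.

not bisimilar

Reachable graph of P (4 states):
  s0 = rec X. c.(a.0 + X\{b,c,d}) + b.(c.0)\{a,c,d} :: -b-> s1, -c-> s2
  s1 = (c.0)\{a,c,d} :: ·
  s2 = a.0 + (rec X. c.(a.0 + X\{b,c,d}) + b.(c.0)\{a,c,d})\{b,c,d} :: -a-> s3
  s3 = 0 :: ·
Reachable graph of Q (4 states):
  t0 = rec X. b.(a.0 + X\{b,c,d}) + b.(c.0)\{a,c,d} :: -b-> t1, -b-> t2
  t1 = (c.0)\{a,c,d} :: ·
  t2 = a.0 + (rec X. b.(a.0 + X\{b,c,d}) + b.(c.0)\{a,c,d})\{b,c,d} :: -a-> t3
  t3 = 0 :: ·
Bisimilarity quotient blocks:
  B0 = {s0}
  B1 = {s2, t2}
  B2 = {s1, s3, t1, t3}
  B3 = {t0}
s0 ∈ B0, t0 ∈ B3 → different blocks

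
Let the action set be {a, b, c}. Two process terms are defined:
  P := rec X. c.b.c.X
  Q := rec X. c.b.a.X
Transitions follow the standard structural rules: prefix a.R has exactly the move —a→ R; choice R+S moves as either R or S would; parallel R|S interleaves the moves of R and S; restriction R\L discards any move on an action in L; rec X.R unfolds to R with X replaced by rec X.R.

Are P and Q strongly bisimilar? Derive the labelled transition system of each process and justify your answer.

NO

LTS(P): 3 reachable states
  s0 = rec X. c.b.c.X ⊢ =c=> s1
  s1 = b.c.(rec X. c.b.c.X) ⊢ =b=> s2
  s2 = c.(rec X. c.b.c.X) ⊢ =c=> s0
LTS(Q): 3 reachable states
  t0 = rec X. c.b.a.X ⊢ =c=> t1
  t1 = b.a.(rec X. c.b.a.X) ⊢ =b=> t2
  t2 = a.(rec X. c.b.a.X) ⊢ =a=> t0
Partition-refinement fixed point:
  B0 = {s0}
  B1 = {s1}
  B2 = {s2}
  B3 = {t0}
  B4 = {t1}
  B5 = {t2}
s0 ∈ B0, t0 ∈ B3 → different blocks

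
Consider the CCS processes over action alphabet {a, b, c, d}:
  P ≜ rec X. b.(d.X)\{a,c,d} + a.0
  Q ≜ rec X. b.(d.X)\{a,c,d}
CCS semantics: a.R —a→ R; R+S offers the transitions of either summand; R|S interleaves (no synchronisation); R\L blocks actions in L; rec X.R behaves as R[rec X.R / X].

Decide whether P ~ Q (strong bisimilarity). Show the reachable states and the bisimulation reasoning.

not bisimilar

Reachable graph of P (3 states):
  u0 = rec X. b.(d.X)\{a,c,d} + a.0 has moves -a-> u1, -b-> u2
  u1 = 0 has moves (no moves)
  u2 = (d.(rec X. b.(d.X)\{a,c,d} + a.0))\{a,c,d} has moves (no moves)
Reachable graph of Q (2 states):
  v0 = rec X. b.(d.X)\{a,c,d} has moves -b-> v1
  v1 = (d.(rec X. b.(d.X)\{a,c,d}))\{a,c,d} has moves (no moves)
Bisimilarity quotient blocks:
  B0 = {u0}
  B1 = {u1, u2, v1}
  B2 = {v0}
u0 ∈ B0, v0 ∈ B2 → different blocks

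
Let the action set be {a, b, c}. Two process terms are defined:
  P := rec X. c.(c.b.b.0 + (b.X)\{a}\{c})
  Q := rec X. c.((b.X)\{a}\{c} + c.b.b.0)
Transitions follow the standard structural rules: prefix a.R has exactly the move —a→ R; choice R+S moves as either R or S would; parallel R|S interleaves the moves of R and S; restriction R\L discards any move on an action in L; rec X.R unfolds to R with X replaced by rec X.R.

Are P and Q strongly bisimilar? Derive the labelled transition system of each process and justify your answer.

Reachable graph of P (6 states):
  p0 = rec X. c.(c.b.b.0 + (b.X)\{a}\{c}) → =c=> p1
  p1 = c.b.b.0 + (b.(rec X. c.(c.b.b.0 + (b.X)\{a}\{c})))\{a}\{c} → =b=> p2, =c=> p3
  p2 = (rec X. c.(c.b.b.0 + (b.X)\{a}\{c}))\{a}\{c} → stopped
  p3 = b.b.0 → =b=> p4
  p4 = b.0 → =b=> p5
  p5 = 0 → stopped
Reachable graph of Q (6 states):
  q0 = rec X. c.((b.X)\{a}\{c} + c.b.b.0) → =c=> q1
  q1 = (b.(rec X. c.((b.X)\{a}\{c} + c.b.b.0)))\{a}\{c} + c.b.b.0 → =b=> q2, =c=> q3
  q2 = (rec X. c.((b.X)\{a}\{c} + c.b.b.0))\{a}\{c} → stopped
  q3 = b.b.0 → =b=> q4
  q4 = b.0 → =b=> q5
  q5 = 0 → stopped
Partition-refinement fixed point:
  B0 = {p0, q0}
  B1 = {p1, q1}
  B2 = {p3, q3}
  B3 = {p4, q4}
  B4 = {p2, p5, q2, q5}
p0 ∈ B0, q0 ∈ B0 → same block

bisimilar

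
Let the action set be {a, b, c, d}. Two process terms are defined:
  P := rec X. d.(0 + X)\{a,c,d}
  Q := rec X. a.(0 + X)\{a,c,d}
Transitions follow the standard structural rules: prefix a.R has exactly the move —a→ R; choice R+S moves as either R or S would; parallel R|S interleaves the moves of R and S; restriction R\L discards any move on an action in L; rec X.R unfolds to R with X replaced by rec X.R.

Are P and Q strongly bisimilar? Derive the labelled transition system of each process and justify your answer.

P ≁ Q

P's transition system — 2 states:
  m0 = rec X. d.(0 + X)\{a,c,d} has moves -d-> m1
  m1 = (0 + (rec X. d.(0 + X)\{a,c,d}))\{a,c,d} has moves ·
Q's transition system — 2 states:
  n0 = rec X. a.(0 + X)\{a,c,d} has moves -a-> n1
  n1 = (0 + (rec X. a.(0 + X)\{a,c,d}))\{a,c,d} has moves ·
Partition-refinement fixed point:
  B0 = {m0}
  B1 = {m1, n1}
  B2 = {n0}
m0 ∈ B0, n0 ∈ B2 → different blocks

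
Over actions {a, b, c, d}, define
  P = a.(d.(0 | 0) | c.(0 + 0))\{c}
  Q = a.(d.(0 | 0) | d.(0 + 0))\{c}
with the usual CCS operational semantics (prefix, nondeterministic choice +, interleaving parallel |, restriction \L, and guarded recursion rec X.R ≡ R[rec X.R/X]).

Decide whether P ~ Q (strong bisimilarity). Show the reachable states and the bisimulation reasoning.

not bisimilar

Reachable graph of P (3 states):
  m0 = a.(d.(0 | 0) | c.(0 + 0))\{c} :: --a--▸ m1
  m1 = (d.(0 | 0) | c.(0 + 0))\{c} :: --d--▸ m2
  m2 = (0 | 0 | c.(0 + 0))\{c} :: deadlocked
Reachable graph of Q (5 states):
  n0 = a.(d.(0 | 0) | d.(0 + 0))\{c} :: --a--▸ n1
  n1 = (d.(0 | 0) | d.(0 + 0))\{c} :: --d--▸ n2, --d--▸ n3
  n2 = (0 | 0 | d.(0 + 0))\{c} :: --d--▸ n4
  n3 = (d.(0 | 0) | (0 + 0))\{c} :: --d--▸ n4
  n4 = (0 | 0 | (0 + 0))\{c} :: deadlocked
Bisimilarity quotient blocks:
  B0 = {m0}
  B1 = {m1, n2, n3}
  B2 = {m2, n4}
  B3 = {n0}
  B4 = {n1}
m0 ∈ B0, n0 ∈ B3 → different blocks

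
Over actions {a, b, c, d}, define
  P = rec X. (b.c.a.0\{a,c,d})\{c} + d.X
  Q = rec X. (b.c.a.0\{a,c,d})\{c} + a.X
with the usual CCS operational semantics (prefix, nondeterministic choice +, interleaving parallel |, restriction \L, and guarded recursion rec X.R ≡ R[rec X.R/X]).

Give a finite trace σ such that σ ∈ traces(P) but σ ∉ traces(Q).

d

LTS(P): 2 reachable states
  p0 = rec X. (b.c.a.0\{a,c,d})\{c} + d.X | --b--▸ p1, --d--▸ p0
  p1 = (c.a.0\{a,c,d})\{c} | stopped
LTS(Q): 2 reachable states
  q0 = rec X. (b.c.a.0\{a,c,d})\{c} + a.X | --a--▸ q0, --b--▸ q1
  q1 = (c.a.0\{a,c,d})\{c} | stopped
Trace ⟨d⟩ through P, begin at {p0}:
  after d @ step 1: {p0}
  P completes σ.
Trace ⟨d⟩ through Q, begin at {q0}:
  after d @ step 1: no successor for Q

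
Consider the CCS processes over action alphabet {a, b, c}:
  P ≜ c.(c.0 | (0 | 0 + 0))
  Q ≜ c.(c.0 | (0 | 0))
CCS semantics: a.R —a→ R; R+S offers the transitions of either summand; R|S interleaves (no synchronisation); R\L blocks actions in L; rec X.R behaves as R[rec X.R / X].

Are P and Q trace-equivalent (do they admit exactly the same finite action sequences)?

Reachable graph of P (3 states):
  p0 = c.(c.0 | (0 | 0 + 0)) has moves --c--▸ p1
  p1 = c.0 | (0 | 0 + 0) has moves --c--▸ p2
  p2 = 0 | (0 | 0 + 0) has moves stopped
Reachable graph of Q (3 states):
  q0 = c.(c.0 | (0 | 0)) has moves --c--▸ q1
  q1 = c.0 | (0 | 0) has moves --c--▸ q2
  q2 = 0 | (0 | 0) has moves stopped
Coarsest stable partition (strong bisimilarity classes):
  B0 = {p0, q0}
  B1 = {p1, q1}
  B2 = {p2, q2}
p0 ∈ B0, q0 ∈ B0 → same block
Bisimilar ⇒ trace-equivalent.

traces(P) = traces(Q)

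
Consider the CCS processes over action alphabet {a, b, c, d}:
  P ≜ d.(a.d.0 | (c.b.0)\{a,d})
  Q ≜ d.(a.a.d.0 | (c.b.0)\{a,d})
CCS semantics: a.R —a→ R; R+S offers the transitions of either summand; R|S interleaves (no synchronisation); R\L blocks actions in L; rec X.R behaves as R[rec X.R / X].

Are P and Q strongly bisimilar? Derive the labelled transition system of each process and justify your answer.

Reachable graph of P (10 states):
  m0 = d.(a.d.0 | (c.b.0)\{a,d}) ⊢ -d-> m1
  m1 = a.d.0 | (c.b.0)\{a,d} ⊢ -a-> m2, -c-> m3
  m2 = d.0 | (c.b.0)\{a,d} ⊢ -c-> m4, -d-> m5
  m3 = a.d.0 | (b.0)\{a,d} ⊢ -a-> m4, -b-> m6
  m4 = d.0 | (b.0)\{a,d} ⊢ -b-> m7, -d-> m8
  m5 = 0 | (c.b.0)\{a,d} ⊢ -c-> m8
  m6 = a.d.0 | 0\{a,d} ⊢ -a-> m7
  m7 = d.0 | 0\{a,d} ⊢ -d-> m9
  m8 = 0 | (b.0)\{a,d} ⊢ -b-> m9
  m9 = 0 | 0\{a,d} ⊢ deadlocked
Reachable graph of Q (13 states):
  n0 = d.(a.a.d.0 | (c.b.0)\{a,d}) ⊢ -d-> n1
  n1 = a.a.d.0 | (c.b.0)\{a,d} ⊢ -a-> n2, -c-> n3
  n2 = a.d.0 | (c.b.0)\{a,d} ⊢ -a-> n4, -c-> n5
  n3 = a.a.d.0 | (b.0)\{a,d} ⊢ -a-> n5, -b-> n6
  n4 = d.0 | (c.b.0)\{a,d} ⊢ -c-> n7, -d-> n8
  n5 = a.d.0 | (b.0)\{a,d} ⊢ -a-> n7, -b-> n9
  n6 = a.a.d.0 | 0\{a,d} ⊢ -a-> n9
  n7 = d.0 | (b.0)\{a,d} ⊢ -b-> n10, -d-> n11
  n8 = 0 | (c.b.0)\{a,d} ⊢ -c-> n11
  n9 = a.d.0 | 0\{a,d} ⊢ -a-> n10
  n10 = d.0 | 0\{a,d} ⊢ -d-> n12
  n11 = 0 | (b.0)\{a,d} ⊢ -b-> n12
  n12 = 0 | 0\{a,d} ⊢ deadlocked
Partition-refinement fixed point:
  B0 = {m0}
  B1 = {m1, n2}
  B2 = {m2, n4}
  B3 = {m5, n8}
  B4 = {m8, n11}
  B5 = {m9, n12}
  B6 = {m4, n7}
  B7 = {m7, n10}
  B8 = {m3, n5}
  B9 = {m6, n9}
  B10 = {n0}
  B11 = {n1}
  B12 = {n3}
  B13 = {n6}
m0 ∈ B0, n0 ∈ B10 → different blocks

NO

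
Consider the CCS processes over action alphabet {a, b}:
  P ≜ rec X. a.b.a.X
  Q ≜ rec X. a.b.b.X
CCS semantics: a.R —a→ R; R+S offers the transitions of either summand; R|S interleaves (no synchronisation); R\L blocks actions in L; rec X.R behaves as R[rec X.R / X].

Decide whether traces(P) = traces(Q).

LTS(P): 3 reachable states
  m0 = rec X. a.b.a.X ⊢ =a=> m1
  m1 = b.a.(rec X. a.b.a.X) ⊢ =b=> m2
  m2 = a.(rec X. a.b.a.X) ⊢ =a=> m0
LTS(Q): 3 reachable states
  n0 = rec X. a.b.b.X ⊢ =a=> n1
  n1 = b.b.(rec X. a.b.b.X) ⊢ =b=> n2
  n2 = b.(rec X. a.b.b.X) ⊢ =b=> n0
Trace ⟨aba⟩ through P, begin at {m0}:
  step 1 (a): {m1}
  step 2 (b): {m2}
  step 3 (a): {m0}
  — P admits the full trace.
Trace ⟨aba⟩ through Q, begin at {n0}:
  step 1 (a): {n1}
  step 2 (b): {n2}
  step 3 (a): no successor for Q

traces(P) ≠ traces(Q) — witness ⟨aba⟩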